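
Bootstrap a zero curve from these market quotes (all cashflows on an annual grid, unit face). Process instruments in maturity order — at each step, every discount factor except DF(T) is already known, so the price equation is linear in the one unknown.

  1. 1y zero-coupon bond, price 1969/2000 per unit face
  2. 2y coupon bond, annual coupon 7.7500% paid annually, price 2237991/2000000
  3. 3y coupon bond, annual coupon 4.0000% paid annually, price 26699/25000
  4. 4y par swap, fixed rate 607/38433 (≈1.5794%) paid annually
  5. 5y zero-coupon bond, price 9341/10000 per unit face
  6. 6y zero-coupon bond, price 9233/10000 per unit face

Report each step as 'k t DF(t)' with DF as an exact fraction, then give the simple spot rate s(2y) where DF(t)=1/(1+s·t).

step 1 [1y] zero: DF = P = 1969/2000 ≈ 0.984500
step 2 [2y] bond c/1=31/400: DF=(2237991/2000000 − 31/400·(0.984500))/(1+31/400) = 9677/10000 ≈ 0.967700
step 3 [3y] bond c/1=1/25: DF=(26699/25000 − 1/25·(0.984500+0.967700))/(1+1/25) = 4759/5000 ≈ 0.951800
step 4 [4y] swap r/1=607/38433: DF=(1 − 607/38433·(0.984500+0.967700+0.951800))/(1+607/38433) = 9393/10000 ≈ 0.939300
step 5 [5y] zero: DF = P = 9341/10000 ≈ 0.934100
step 6 [6y] zero: DF = P = 9233/10000 ≈ 0.923300

1 1 1969/2000
2 2 9677/10000
3 3 4759/5000
4 4 9393/10000
5 5 9341/10000
6 6 9233/10000
s(2y) = (1/(9677/10000) − 1)/(2) = 323/19354 ≈ 1.6689%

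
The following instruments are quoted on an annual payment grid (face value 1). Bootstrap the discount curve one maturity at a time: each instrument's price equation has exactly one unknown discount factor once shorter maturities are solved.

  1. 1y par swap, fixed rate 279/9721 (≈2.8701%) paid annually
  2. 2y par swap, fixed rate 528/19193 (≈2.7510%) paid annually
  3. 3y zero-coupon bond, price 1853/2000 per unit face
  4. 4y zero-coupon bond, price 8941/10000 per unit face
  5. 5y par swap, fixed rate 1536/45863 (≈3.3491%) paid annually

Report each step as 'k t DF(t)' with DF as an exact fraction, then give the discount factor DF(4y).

1 1 9721/10000
2 2 592/625
3 3 1853/2000
4 4 8941/10000
5 5 529/625
DF(4y) = 8941/10000 ≈ 0.894100

step 1 [1y] swap r/1=279/9721: DF=(1 − 279/9721·(0))/(1+279/9721) = 9721/10000 ≈ 0.972100
step 2 [2y] swap r/1=528/19193: DF=(1 − 528/19193·(0.972100))/(1+528/19193) = 592/625 ≈ 0.947200
step 3 [3y] zero: DF = P = 1853/2000 ≈ 0.926500
step 4 [4y] zero: DF = P = 8941/10000 ≈ 0.894100
step 5 [5y] swap r/1=1536/45863: DF=(1 − 1536/45863·(0.972100+0.947200+0.926500+0.894100))/(1+1536/45863) = 529/625 ≈ 0.846400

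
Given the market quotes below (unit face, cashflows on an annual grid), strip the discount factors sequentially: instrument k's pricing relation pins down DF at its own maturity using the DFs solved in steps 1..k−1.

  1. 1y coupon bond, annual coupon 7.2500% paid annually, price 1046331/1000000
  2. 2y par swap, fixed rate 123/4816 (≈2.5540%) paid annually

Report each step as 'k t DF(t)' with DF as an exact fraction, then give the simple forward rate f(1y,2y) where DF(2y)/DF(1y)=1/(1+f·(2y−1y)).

1 1 2439/2500
2 2 2377/2500
f(1y,2y) = ((2439/2500)/(2377/2500) − 1)/(1) = 62/2377 ≈ 2.6083%

step 1 [1y] bond c/1=29/400: DF=(1046331/1000000 − 29/400·(0))/(1+29/400) = 2439/2500 ≈ 0.975600
step 2 [2y] swap r/1=123/4816: DF=(1 − 123/4816·(0.975600))/(1+123/4816) = 2377/2500 ≈ 0.950800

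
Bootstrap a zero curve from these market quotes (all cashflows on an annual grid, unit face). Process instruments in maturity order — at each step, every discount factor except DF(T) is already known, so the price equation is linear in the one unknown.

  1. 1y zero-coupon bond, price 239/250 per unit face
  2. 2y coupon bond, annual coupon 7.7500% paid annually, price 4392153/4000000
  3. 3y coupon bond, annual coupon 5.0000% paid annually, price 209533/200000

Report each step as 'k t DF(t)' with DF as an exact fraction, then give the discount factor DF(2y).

step 1 [1y] zero: DF = P = 239/250 ≈ 0.956000
step 2 [2y] bond c/1=31/400: DF=(4392153/4000000 − 31/400·(0.956000))/(1+31/400) = 9503/10000 ≈ 0.950300
step 3 [3y] bond c/1=1/20: DF=(209533/200000 − 1/20·(0.956000+0.950300))/(1+1/20) = 907/1000 ≈ 0.907000

1 1 239/250
2 2 9503/10000
3 3 907/1000
DF(2y) = 9503/10000 ≈ 0.950300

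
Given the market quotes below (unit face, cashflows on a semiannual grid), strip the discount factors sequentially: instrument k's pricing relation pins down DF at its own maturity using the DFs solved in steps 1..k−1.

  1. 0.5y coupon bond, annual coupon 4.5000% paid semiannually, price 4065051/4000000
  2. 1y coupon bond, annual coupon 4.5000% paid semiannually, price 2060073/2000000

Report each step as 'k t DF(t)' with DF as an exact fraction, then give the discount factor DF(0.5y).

1 1/2 9939/10000
2 1 1971/2000
DF(0.5y) = 9939/10000 ≈ 0.993900

step 1 [0.5y] bond c/2=9/400: DF=(4065051/4000000 − 9/400·(0))/(1+9/400) = 9939/10000 ≈ 0.993900
step 2 [1y] bond c/2=9/400: DF=(2060073/2000000 − 9/400·(0.993900))/(1+9/400) = 1971/2000 ≈ 0.985500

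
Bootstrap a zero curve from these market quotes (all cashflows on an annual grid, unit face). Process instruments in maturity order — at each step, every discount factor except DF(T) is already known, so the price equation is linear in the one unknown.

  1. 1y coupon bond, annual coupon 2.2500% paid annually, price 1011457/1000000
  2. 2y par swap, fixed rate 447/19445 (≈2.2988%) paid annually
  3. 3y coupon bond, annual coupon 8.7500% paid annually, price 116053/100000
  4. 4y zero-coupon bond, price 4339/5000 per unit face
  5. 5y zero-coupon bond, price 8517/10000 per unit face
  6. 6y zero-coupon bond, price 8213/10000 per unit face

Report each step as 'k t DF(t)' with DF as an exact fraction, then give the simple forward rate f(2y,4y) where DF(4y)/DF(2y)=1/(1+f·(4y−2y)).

step 1 [1y] bond c/1=9/400: DF=(1011457/1000000 − 9/400·(0))/(1+9/400) = 2473/2500 ≈ 0.989200
step 2 [2y] swap r/1=447/19445: DF=(1 − 447/19445·(0.989200))/(1+447/19445) = 9553/10000 ≈ 0.955300
step 3 [3y] bond c/1=7/80: DF=(116053/100000 − 7/80·(0.989200+0.955300))/(1+7/80) = 9107/10000 ≈ 0.910700
step 4 [4y] zero: DF = P = 4339/5000 ≈ 0.867800
step 5 [5y] zero: DF = P = 8517/10000 ≈ 0.851700
step 6 [6y] zero: DF = P = 8213/10000 ≈ 0.821300

1 1 2473/2500
2 2 9553/10000
3 3 9107/10000
4 4 4339/5000
5 5 8517/10000
6 6 8213/10000
f(2y,4y) = ((9553/10000)/(4339/5000) − 1)/(2) = 875/17356 ≈ 5.0415%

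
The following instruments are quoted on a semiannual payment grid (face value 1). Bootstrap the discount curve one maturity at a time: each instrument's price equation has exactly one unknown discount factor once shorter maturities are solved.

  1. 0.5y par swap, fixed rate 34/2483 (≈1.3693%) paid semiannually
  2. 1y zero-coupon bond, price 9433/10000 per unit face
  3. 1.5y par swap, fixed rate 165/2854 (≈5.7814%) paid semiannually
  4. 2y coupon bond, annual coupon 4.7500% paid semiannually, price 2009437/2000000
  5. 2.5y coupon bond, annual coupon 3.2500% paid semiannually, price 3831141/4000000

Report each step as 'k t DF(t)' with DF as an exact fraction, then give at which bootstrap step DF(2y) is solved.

step 1 [0.5y] swap r/2=17/2483: DF=(1 − 17/2483·(0))/(1+17/2483) = 2483/2500 ≈ 0.993200
step 2 [1y] zero: DF = P = 9433/10000 ≈ 0.943300
step 3 [1.5y] swap r/2=165/5708: DF=(1 − 165/5708·(0.993200+0.943300))/(1+165/5708) = 367/400 ≈ 0.917500
step 4 [2y] bond c/2=19/800: DF=(2009437/2000000 − 19/800·(0.993200+0.943300+0.917500))/(1+19/800) = 572/625 ≈ 0.915200
step 5 [2.5y] bond c/2=13/800: DF=(3831141/4000000 − 13/800·(0.993200+0.943300+0.917500+0.915200))/(1+13/800) = 4411/5000 ≈ 0.882200

1 1/2 2483/2500
2 1 9433/10000
3 3/2 367/400
4 2 572/625
5 5/2 4411/5000
DF(2y) is solved at step 4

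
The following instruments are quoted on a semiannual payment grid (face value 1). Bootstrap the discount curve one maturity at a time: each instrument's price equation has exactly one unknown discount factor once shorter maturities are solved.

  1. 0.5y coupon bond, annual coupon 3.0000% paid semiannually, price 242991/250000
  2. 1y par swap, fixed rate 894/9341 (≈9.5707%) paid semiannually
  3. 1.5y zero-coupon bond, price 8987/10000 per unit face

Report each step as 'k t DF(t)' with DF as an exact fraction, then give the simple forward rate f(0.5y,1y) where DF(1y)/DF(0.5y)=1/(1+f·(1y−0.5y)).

step 1 [0.5y] bond c/2=3/200: DF=(242991/250000 − 3/200·(0))/(1+3/200) = 1197/1250 ≈ 0.957600
step 2 [1y] swap r/2=447/9341: DF=(1 − 447/9341·(0.957600))/(1+447/9341) = 4553/5000 ≈ 0.910600
step 3 [1.5y] zero: DF = P = 8987/10000 ≈ 0.898700

1 1/2 1197/1250
2 1 4553/5000
3 3/2 8987/10000
f(0.5y,1y) = ((1197/1250)/(4553/5000) − 1)/(1/2) = 470/4553 ≈ 10.3229%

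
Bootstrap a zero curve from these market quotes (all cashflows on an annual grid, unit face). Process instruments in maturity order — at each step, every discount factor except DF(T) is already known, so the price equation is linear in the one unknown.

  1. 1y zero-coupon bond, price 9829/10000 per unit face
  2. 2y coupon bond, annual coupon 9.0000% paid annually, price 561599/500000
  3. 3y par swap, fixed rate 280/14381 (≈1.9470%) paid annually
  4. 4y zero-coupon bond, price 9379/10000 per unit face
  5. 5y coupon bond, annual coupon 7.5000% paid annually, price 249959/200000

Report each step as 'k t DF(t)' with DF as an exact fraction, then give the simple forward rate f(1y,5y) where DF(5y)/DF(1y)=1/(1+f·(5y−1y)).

1 1 9829/10000
2 2 9493/10000
3 3 118/125
4 4 9379/10000
5 5 1793/2000
f(1y,5y) = ((9829/10000)/(1793/2000) − 1)/(4) = 216/8965 ≈ 2.4094%

step 1 [1y] zero: DF = P = 9829/10000 ≈ 0.982900
step 2 [2y] bond c/1=9/100: DF=(561599/500000 − 9/100·(0.982900))/(1+9/100) = 9493/10000 ≈ 0.949300
step 3 [3y] swap r/1=280/14381: DF=(1 − 280/14381·(0.982900+0.949300))/(1+280/14381) = 118/125 ≈ 0.944000
step 4 [4y] zero: DF = P = 9379/10000 ≈ 0.937900
step 5 [5y] bond c/1=3/40: DF=(249959/200000 − 3/40·(0.982900+0.949300+0.944000+0.937900))/(1+3/40) = 1793/2000 ≈ 0.896500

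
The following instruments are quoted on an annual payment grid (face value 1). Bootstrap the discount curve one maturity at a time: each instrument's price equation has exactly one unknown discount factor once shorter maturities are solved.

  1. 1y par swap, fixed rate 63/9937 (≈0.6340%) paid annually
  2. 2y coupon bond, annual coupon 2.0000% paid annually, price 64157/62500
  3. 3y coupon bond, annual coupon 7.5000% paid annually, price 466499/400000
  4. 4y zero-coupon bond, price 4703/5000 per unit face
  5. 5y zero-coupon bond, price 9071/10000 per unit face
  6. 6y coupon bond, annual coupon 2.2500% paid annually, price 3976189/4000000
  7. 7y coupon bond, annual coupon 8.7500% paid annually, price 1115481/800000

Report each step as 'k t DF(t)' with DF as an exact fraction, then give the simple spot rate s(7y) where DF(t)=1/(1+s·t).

1 1 9937/10000
2 2 9869/10000
3 3 9467/10000
4 4 4703/5000
5 5 9071/10000
6 6 8671/10000
7 7 4141/5000
s(7y) = (1/(4141/5000) − 1)/(7) = 859/28987 ≈ 2.9634%

step 1 [1y] swap r/1=63/9937: DF=(1 − 63/9937·(0))/(1+63/9937) = 9937/10000 ≈ 0.993700
step 2 [2y] bond c/1=1/50: DF=(64157/62500 − 1/50·(0.993700))/(1+1/50) = 9869/10000 ≈ 0.986900
step 3 [3y] bond c/1=3/40: DF=(466499/400000 − 3/40·(0.993700+0.986900))/(1+3/40) = 9467/10000 ≈ 0.946700
step 4 [4y] zero: DF = P = 4703/5000 ≈ 0.940600
step 5 [5y] zero: DF = P = 9071/10000 ≈ 0.907100
step 6 [6y] bond c/1=9/400: DF=(3976189/4000000 − 9/400·(0.993700+0.986900+0.946700+0.940600+0.907100))/(1+9/400) = 8671/10000 ≈ 0.867100
step 7 [7y] bond c/1=7/80: DF=(1115481/800000 − 7/80·(0.993700+0.986900+0.946700+0.940600+0.907100+0.867100))/(1+7/80) = 4141/5000 ≈ 0.828200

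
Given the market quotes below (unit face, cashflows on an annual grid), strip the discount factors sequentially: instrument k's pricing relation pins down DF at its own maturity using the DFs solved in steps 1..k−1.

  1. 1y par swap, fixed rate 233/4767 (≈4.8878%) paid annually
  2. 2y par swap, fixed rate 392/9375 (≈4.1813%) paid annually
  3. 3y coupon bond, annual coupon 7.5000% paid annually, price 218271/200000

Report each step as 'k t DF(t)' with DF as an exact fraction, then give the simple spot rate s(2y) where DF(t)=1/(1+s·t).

step 1 [1y] swap r/1=233/4767: DF=(1 − 233/4767·(0))/(1+233/4767) = 4767/5000 ≈ 0.953400
step 2 [2y] swap r/1=392/9375: DF=(1 − 392/9375·(0.953400))/(1+392/9375) = 576/625 ≈ 0.921600
step 3 [3y] bond c/1=3/40: DF=(218271/200000 − 3/40·(0.953400+0.921600))/(1+3/40) = 2211/2500 ≈ 0.884400

1 1 4767/5000
2 2 576/625
3 3 2211/2500
s(2y) = (1/(576/625) − 1)/(2) = 49/1152 ≈ 4.2535%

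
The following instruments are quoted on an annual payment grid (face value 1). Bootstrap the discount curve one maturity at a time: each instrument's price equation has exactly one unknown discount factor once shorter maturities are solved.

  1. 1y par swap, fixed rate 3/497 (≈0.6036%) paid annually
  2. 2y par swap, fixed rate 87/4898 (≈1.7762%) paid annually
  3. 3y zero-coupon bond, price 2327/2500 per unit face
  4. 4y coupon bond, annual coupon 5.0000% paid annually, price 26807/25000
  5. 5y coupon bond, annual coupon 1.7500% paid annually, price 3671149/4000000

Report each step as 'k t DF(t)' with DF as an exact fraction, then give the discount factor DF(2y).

step 1 [1y] swap r/1=3/497: DF=(1 − 3/497·(0))/(1+3/497) = 497/500 ≈ 0.994000
step 2 [2y] swap r/1=87/4898: DF=(1 − 87/4898·(0.994000))/(1+87/4898) = 2413/2500 ≈ 0.965200
step 3 [3y] zero: DF = P = 2327/2500 ≈ 0.930800
step 4 [4y] bond c/1=1/20: DF=(26807/25000 − 1/20·(0.994000+0.965200+0.930800))/(1+1/20) = 2209/2500 ≈ 0.883600
step 5 [5y] bond c/1=7/400: DF=(3671149/4000000 − 7/400·(0.994000+0.965200+0.930800+0.883600))/(1+7/400) = 8371/10000 ≈ 0.837100

1 1 497/500
2 2 2413/2500
3 3 2327/2500
4 4 2209/2500
5 5 8371/10000
DF(2y) = 2413/2500 ≈ 0.965200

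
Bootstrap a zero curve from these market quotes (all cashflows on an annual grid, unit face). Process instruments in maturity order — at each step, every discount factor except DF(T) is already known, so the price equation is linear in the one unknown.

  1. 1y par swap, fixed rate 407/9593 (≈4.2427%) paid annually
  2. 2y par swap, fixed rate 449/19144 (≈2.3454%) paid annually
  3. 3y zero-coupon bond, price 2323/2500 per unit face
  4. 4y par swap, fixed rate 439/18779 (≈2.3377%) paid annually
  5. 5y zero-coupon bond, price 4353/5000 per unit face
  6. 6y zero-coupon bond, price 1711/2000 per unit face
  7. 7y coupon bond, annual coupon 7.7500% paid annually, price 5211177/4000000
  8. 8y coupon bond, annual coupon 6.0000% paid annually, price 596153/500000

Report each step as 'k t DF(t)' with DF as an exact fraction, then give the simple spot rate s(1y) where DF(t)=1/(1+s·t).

step 1 [1y] swap r/1=407/9593: DF=(1 − 407/9593·(0))/(1+407/9593) = 9593/10000 ≈ 0.959300
step 2 [2y] swap r/1=449/19144: DF=(1 − 449/19144·(0.959300))/(1+449/19144) = 9551/10000 ≈ 0.955100
step 3 [3y] zero: DF = P = 2323/2500 ≈ 0.929200
step 4 [4y] swap r/1=439/18779: DF=(1 − 439/18779·(0.959300+0.955100+0.929200))/(1+439/18779) = 4561/5000 ≈ 0.912200
step 5 [5y] zero: DF = P = 4353/5000 ≈ 0.870600
step 6 [6y] zero: DF = P = 1711/2000 ≈ 0.855500
step 7 [7y] bond c/1=31/400: DF=(5211177/4000000 − 31/400·(0.959300+0.955100+0.929200+0.912200+0.870600+0.855500))/(1+31/400) = 2037/2500 ≈ 0.814800
step 8 [8y] bond c/1=3/50: DF=(596153/500000 − 3/50·(0.959300+0.955100+0.929200+0.912200+0.870600+0.855500+0.814800))/(1+3/50) = 1921/2500 ≈ 0.768400

1 1 9593/10000
2 2 9551/10000
3 3 2323/2500
4 4 4561/5000
5 5 4353/5000
6 6 1711/2000
7 7 2037/2500
8 8 1921/2500
s(1y) = (1/(9593/10000) − 1)/(1) = 407/9593 ≈ 4.2427%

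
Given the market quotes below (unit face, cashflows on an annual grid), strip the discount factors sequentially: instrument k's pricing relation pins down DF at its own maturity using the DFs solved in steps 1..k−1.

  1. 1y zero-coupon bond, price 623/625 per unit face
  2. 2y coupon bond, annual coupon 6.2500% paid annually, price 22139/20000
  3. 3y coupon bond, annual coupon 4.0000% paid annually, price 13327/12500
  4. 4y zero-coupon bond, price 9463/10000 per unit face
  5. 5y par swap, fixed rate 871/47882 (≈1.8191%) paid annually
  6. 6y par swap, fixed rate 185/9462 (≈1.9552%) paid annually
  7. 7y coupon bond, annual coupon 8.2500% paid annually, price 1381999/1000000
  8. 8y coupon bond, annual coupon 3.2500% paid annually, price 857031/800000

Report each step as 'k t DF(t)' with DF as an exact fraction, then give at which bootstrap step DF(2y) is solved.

1 1 623/625
2 2 1229/1250
3 3 949/1000
4 4 9463/10000
5 5 9129/10000
6 6 889/1000
7 7 211/250
8 8 8323/10000
DF(2y) is solved at step 2

step 1 [1y] zero: DF = P = 623/625 ≈ 0.996800
step 2 [2y] bond c/1=1/16: DF=(22139/20000 − 1/16·(0.996800))/(1+1/16) = 1229/1250 ≈ 0.983200
step 3 [3y] bond c/1=1/25: DF=(13327/12500 − 1/25·(0.996800+0.983200))/(1+1/25) = 949/1000 ≈ 0.949000
step 4 [4y] zero: DF = P = 9463/10000 ≈ 0.946300
step 5 [5y] swap r/1=871/47882: DF=(1 − 871/47882·(0.996800+0.983200+0.949000+0.946300))/(1+871/47882) = 9129/10000 ≈ 0.912900
step 6 [6y] swap r/1=185/9462: DF=(1 − 185/9462·(0.996800+0.983200+0.949000+0.946300+0.912900))/(1+185/9462) = 889/1000 ≈ 0.889000
step 7 [7y] bond c/1=33/400: DF=(1381999/1000000 − 33/400·(0.996800+0.983200+0.949000+0.946300+0.912900+0.889000))/(1+33/400) = 211/250 ≈ 0.844000
step 8 [8y] bond c/1=13/400: DF=(857031/800000 − 13/400·(0.996800+0.983200+0.949000+0.946300+0.912900+0.889000+0.844000))/(1+13/400) = 8323/10000 ≈ 0.832300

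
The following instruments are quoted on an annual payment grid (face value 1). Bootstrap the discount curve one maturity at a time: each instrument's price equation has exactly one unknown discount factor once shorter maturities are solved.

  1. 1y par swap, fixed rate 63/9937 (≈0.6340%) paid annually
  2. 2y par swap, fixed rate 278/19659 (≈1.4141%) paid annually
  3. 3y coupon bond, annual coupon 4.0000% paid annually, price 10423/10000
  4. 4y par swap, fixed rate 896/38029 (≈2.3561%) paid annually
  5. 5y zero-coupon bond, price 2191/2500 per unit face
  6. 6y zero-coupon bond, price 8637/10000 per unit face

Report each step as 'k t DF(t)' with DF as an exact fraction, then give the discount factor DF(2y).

1 1 9937/10000
2 2 4861/5000
3 3 4633/5000
4 4 569/625
5 5 2191/2500
6 6 8637/10000
DF(2y) = 4861/5000 ≈ 0.972200

step 1 [1y] swap r/1=63/9937: DF=(1 − 63/9937·(0))/(1+63/9937) = 9937/10000 ≈ 0.993700
step 2 [2y] swap r/1=278/19659: DF=(1 − 278/19659·(0.993700))/(1+278/19659) = 4861/5000 ≈ 0.972200
step 3 [3y] bond c/1=1/25: DF=(10423/10000 − 1/25·(0.993700+0.972200))/(1+1/25) = 4633/5000 ≈ 0.926600
step 4 [4y] swap r/1=896/38029: DF=(1 − 896/38029·(0.993700+0.972200+0.926600))/(1+896/38029) = 569/625 ≈ 0.910400
step 5 [5y] zero: DF = P = 2191/2500 ≈ 0.876400
step 6 [6y] zero: DF = P = 8637/10000 ≈ 0.863700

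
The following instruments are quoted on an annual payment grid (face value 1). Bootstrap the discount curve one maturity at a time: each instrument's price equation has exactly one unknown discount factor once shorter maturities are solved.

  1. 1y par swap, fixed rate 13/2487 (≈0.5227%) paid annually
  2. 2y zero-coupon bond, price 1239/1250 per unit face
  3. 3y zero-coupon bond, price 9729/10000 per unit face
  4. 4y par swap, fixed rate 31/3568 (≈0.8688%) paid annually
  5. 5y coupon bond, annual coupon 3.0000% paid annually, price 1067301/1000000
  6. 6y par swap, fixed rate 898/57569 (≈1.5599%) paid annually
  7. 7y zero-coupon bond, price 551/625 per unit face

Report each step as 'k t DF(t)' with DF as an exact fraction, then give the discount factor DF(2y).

step 1 [1y] swap r/1=13/2487: DF=(1 − 13/2487·(0))/(1+13/2487) = 2487/2500 ≈ 0.994800
step 2 [2y] zero: DF = P = 1239/1250 ≈ 0.991200
step 3 [3y] zero: DF = P = 9729/10000 ≈ 0.972900
step 4 [4y] swap r/1=31/3568: DF=(1 − 31/3568·(0.994800+0.991200+0.972900))/(1+31/3568) = 9659/10000 ≈ 0.965900
step 5 [5y] bond c/1=3/100: DF=(1067301/1000000 − 3/100·(0.994800+0.991200+0.972900+0.965900))/(1+3/100) = 9219/10000 ≈ 0.921900
step 6 [6y] swap r/1=898/57569: DF=(1 − 898/57569·(0.994800+0.991200+0.972900+0.965900+0.921900))/(1+898/57569) = 4551/5000 ≈ 0.910200
step 7 [7y] zero: DF = P = 551/625 ≈ 0.881600

1 1 2487/2500
2 2 1239/1250
3 3 9729/10000
4 4 9659/10000
5 5 9219/10000
6 6 4551/5000
7 7 551/625
DF(2y) = 1239/1250 ≈ 0.991200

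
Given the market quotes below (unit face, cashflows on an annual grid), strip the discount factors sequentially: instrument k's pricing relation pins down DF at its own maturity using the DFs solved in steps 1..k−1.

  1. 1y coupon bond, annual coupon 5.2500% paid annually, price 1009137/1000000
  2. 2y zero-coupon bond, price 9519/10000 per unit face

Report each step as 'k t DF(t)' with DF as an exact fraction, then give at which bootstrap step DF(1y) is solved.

step 1 [1y] bond c/1=21/400: DF=(1009137/1000000 − 21/400·(0))/(1+21/400) = 2397/2500 ≈ 0.958800
step 2 [2y] zero: DF = P = 9519/10000 ≈ 0.951900

1 1 2397/2500
2 2 9519/10000
DF(1y) is solved at step 1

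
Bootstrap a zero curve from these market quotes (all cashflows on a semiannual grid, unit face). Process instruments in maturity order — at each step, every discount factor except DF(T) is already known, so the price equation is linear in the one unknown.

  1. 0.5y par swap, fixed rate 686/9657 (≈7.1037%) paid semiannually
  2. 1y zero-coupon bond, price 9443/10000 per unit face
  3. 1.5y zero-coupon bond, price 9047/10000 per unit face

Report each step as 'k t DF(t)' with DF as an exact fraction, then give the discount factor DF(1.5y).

1 1/2 9657/10000
2 1 9443/10000
3 3/2 9047/10000
DF(1.5y) = 9047/10000 ≈ 0.904700

step 1 [0.5y] swap r/2=343/9657: DF=(1 − 343/9657·(0))/(1+343/9657) = 9657/10000 ≈ 0.965700
step 2 [1y] zero: DF = P = 9443/10000 ≈ 0.944300
step 3 [1.5y] zero: DF = P = 9047/10000 ≈ 0.904700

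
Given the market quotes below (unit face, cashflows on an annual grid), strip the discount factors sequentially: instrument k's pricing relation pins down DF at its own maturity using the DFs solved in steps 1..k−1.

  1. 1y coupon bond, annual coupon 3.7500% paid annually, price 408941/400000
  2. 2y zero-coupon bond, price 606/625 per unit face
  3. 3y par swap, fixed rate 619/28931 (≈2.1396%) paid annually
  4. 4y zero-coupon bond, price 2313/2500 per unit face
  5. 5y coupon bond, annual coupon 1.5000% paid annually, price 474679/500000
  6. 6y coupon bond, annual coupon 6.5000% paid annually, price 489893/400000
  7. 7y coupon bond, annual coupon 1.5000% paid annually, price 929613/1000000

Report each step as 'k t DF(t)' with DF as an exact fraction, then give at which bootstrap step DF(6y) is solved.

1 1 4927/5000
2 2 606/625
3 3 9381/10000
4 4 2313/2500
5 5 8789/10000
6 6 8633/10000
7 7 8337/10000
DF(6y) is solved at step 6

step 1 [1y] bond c/1=3/80: DF=(408941/400000 − 3/80·(0))/(1+3/80) = 4927/5000 ≈ 0.985400
step 2 [2y] zero: DF = P = 606/625 ≈ 0.969600
step 3 [3y] swap r/1=619/28931: DF=(1 − 619/28931·(0.985400+0.969600))/(1+619/28931) = 9381/10000 ≈ 0.938100
step 4 [4y] zero: DF = P = 2313/2500 ≈ 0.925200
step 5 [5y] bond c/1=3/200: DF=(474679/500000 − 3/200·(0.985400+0.969600+0.938100+0.925200))/(1+3/200) = 8789/10000 ≈ 0.878900
step 6 [6y] bond c/1=13/200: DF=(489893/400000 − 13/200·(0.985400+0.969600+0.938100+0.925200+0.878900))/(1+13/200) = 8633/10000 ≈ 0.863300
step 7 [7y] bond c/1=3/200: DF=(929613/1000000 − 3/200·(0.985400+0.969600+0.938100+0.925200+0.878900+0.863300))/(1+3/200) = 8337/10000 ≈ 0.833700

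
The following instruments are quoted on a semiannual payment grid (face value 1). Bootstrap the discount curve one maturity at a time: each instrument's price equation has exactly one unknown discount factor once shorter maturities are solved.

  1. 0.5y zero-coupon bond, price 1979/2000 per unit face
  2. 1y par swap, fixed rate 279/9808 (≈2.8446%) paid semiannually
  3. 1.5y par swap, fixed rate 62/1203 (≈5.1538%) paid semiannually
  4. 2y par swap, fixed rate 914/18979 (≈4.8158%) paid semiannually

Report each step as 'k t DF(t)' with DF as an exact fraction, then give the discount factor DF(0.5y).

1 1/2 1979/2000
2 1 9721/10000
3 3/2 1157/1250
4 2 4543/5000
DF(0.5y) = 1979/2000 ≈ 0.989500

step 1 [0.5y] zero: DF = P = 1979/2000 ≈ 0.989500
step 2 [1y] swap r/2=279/19616: DF=(1 − 279/19616·(0.989500))/(1+279/19616) = 9721/10000 ≈ 0.972100
step 3 [1.5y] swap r/2=31/1203: DF=(1 − 31/1203·(0.989500+0.972100))/(1+31/1203) = 1157/1250 ≈ 0.925600
step 4 [2y] swap r/2=457/18979: DF=(1 − 457/18979·(0.989500+0.972100+0.925600))/(1+457/18979) = 4543/5000 ≈ 0.908600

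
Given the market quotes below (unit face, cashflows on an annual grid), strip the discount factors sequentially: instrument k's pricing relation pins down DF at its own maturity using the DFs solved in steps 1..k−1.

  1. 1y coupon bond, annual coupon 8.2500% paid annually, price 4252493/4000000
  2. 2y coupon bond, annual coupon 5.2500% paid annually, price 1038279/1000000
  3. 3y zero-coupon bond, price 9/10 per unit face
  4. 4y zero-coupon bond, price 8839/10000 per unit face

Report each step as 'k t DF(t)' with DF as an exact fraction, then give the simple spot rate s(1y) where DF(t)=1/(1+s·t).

step 1 [1y] bond c/1=33/400: DF=(4252493/4000000 − 33/400·(0))/(1+33/400) = 9821/10000 ≈ 0.982100
step 2 [2y] bond c/1=21/400: DF=(1038279/1000000 − 21/400·(0.982100))/(1+21/400) = 15/16 ≈ 0.937500
step 3 [3y] zero: DF = P = 9/10 ≈ 0.900000
step 4 [4y] zero: DF = P = 8839/10000 ≈ 0.883900

1 1 9821/10000
2 2 15/16
3 3 9/10
4 4 8839/10000
s(1y) = (1/(9821/10000) − 1)/(1) = 179/9821 ≈ 1.8226%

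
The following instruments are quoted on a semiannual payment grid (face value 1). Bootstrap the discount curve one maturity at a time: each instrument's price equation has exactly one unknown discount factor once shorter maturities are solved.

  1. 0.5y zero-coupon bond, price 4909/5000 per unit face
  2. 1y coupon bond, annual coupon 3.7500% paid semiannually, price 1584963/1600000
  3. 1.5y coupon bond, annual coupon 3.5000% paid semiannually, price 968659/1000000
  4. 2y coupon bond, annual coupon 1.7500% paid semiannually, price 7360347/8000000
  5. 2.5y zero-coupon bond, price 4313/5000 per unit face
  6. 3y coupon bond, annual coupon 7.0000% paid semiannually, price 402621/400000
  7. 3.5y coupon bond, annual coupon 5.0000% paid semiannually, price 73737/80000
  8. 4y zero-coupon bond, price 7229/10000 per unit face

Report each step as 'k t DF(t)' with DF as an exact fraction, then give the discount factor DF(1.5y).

1 1/2 4909/5000
2 1 9543/10000
3 3/2 9187/10000
4 2 8873/10000
5 5/2 4313/5000
6 3 1021/1250
7 7/2 767/1000
8 4 7229/10000
DF(1.5y) = 9187/10000 ≈ 0.918700

step 1 [0.5y] zero: DF = P = 4909/5000 ≈ 0.981800
step 2 [1y] bond c/2=3/160: DF=(1584963/1600000 − 3/160·(0.981800))/(1+3/160) = 9543/10000 ≈ 0.954300
step 3 [1.5y] bond c/2=7/400: DF=(968659/1000000 − 7/400·(0.981800+0.954300))/(1+7/400) = 9187/10000 ≈ 0.918700
step 4 [2y] bond c/2=7/800: DF=(7360347/8000000 − 7/800·(0.981800+0.954300+0.918700))/(1+7/800) = 8873/10000 ≈ 0.887300
step 5 [2.5y] zero: DF = P = 4313/5000 ≈ 0.862600
step 6 [3y] bond c/2=7/200: DF=(402621/400000 − 7/200·(0.981800+0.954300+0.918700+0.887300+0.862600))/(1+7/200) = 1021/1250 ≈ 0.816800
step 7 [3.5y] bond c/2=1/40: DF=(73737/80000 − 1/40·(0.981800+0.954300+0.918700+0.887300+0.862600+0.816800))/(1+1/40) = 767/1000 ≈ 0.767000
step 8 [4y] zero: DF = P = 7229/10000 ≈ 0.722900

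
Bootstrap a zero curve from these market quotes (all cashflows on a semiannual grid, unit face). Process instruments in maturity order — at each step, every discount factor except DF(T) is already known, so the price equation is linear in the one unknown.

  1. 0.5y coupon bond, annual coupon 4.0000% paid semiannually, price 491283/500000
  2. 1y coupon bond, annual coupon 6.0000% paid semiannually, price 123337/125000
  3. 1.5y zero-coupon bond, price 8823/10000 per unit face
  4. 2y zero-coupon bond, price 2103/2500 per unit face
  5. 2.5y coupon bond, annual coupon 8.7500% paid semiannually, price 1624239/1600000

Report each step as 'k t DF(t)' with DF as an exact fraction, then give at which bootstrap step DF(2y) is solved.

step 1 [0.5y] bond c/2=1/50: DF=(491283/500000 − 1/50·(0))/(1+1/50) = 9633/10000 ≈ 0.963300
step 2 [1y] bond c/2=3/100: DF=(123337/125000 − 3/100·(0.963300))/(1+3/100) = 9299/10000 ≈ 0.929900
step 3 [1.5y] zero: DF = P = 8823/10000 ≈ 0.882300
step 4 [2y] zero: DF = P = 2103/2500 ≈ 0.841200
step 5 [2.5y] bond c/2=7/160: DF=(1624239/1600000 − 7/160·(0.963300+0.929900+0.882300+0.841200))/(1+7/160) = 821/1000 ≈ 0.821000

1 1/2 9633/10000
2 1 9299/10000
3 3/2 8823/10000
4 2 2103/2500
5 5/2 821/1000
DF(2y) is solved at step 4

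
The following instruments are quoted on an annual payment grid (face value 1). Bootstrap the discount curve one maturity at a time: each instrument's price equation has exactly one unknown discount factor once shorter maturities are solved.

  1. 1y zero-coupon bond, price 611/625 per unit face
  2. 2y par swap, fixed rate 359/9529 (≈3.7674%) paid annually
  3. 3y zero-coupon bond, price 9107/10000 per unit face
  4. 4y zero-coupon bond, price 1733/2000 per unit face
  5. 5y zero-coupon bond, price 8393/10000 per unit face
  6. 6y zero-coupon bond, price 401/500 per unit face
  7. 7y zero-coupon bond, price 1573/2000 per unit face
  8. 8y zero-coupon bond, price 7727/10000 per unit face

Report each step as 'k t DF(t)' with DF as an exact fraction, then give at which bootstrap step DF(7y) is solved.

step 1 [1y] zero: DF = P = 611/625 ≈ 0.977600
step 2 [2y] swap r/1=359/9529: DF=(1 − 359/9529·(0.977600))/(1+359/9529) = 4641/5000 ≈ 0.928200
step 3 [3y] zero: DF = P = 9107/10000 ≈ 0.910700
step 4 [4y] zero: DF = P = 1733/2000 ≈ 0.866500
step 5 [5y] zero: DF = P = 8393/10000 ≈ 0.839300
step 6 [6y] zero: DF = P = 401/500 ≈ 0.802000
step 7 [7y] zero: DF = P = 1573/2000 ≈ 0.786500
step 8 [8y] zero: DF = P = 7727/10000 ≈ 0.772700

1 1 611/625
2 2 4641/5000
3 3 9107/10000
4 4 1733/2000
5 5 8393/10000
6 6 401/500
7 7 1573/2000
8 8 7727/10000
DF(7y) is solved at step 7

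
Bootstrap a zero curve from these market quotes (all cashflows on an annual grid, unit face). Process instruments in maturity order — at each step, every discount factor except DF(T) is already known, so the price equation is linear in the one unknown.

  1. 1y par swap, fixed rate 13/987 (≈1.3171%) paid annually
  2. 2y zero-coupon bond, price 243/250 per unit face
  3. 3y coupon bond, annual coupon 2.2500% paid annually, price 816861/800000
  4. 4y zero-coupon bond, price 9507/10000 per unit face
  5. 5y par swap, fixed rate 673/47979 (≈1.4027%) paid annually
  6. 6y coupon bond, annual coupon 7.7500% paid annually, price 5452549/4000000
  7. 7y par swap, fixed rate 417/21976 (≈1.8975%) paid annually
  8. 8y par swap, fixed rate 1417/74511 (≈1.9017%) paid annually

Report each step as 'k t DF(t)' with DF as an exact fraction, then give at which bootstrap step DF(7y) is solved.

1 1 987/1000
2 2 243/250
3 3 1911/2000
4 4 9507/10000
5 5 9327/10000
6 6 23/25
7 7 8749/10000
8 8 8583/10000
DF(7y) is solved at step 7

step 1 [1y] swap r/1=13/987: DF=(1 − 13/987·(0))/(1+13/987) = 987/1000 ≈ 0.987000
step 2 [2y] zero: DF = P = 243/250 ≈ 0.972000
step 3 [3y] bond c/1=9/400: DF=(816861/800000 − 9/400·(0.987000+0.972000))/(1+9/400) = 1911/2000 ≈ 0.955500
step 4 [4y] zero: DF = P = 9507/10000 ≈ 0.950700
step 5 [5y] swap r/1=673/47979: DF=(1 − 673/47979·(0.987000+0.972000+0.955500+0.950700))/(1+673/47979) = 9327/10000 ≈ 0.932700
step 6 [6y] bond c/1=31/400: DF=(5452549/4000000 − 31/400·(0.987000+0.972000+0.955500+0.950700+0.932700))/(1+31/400) = 23/25 ≈ 0.920000
step 7 [7y] swap r/1=417/21976: DF=(1 − 417/21976·(0.987000+0.972000+0.955500+0.950700+0.932700+0.920000))/(1+417/21976) = 8749/10000 ≈ 0.874900
step 8 [8y] swap r/1=1417/74511: DF=(1 − 1417/74511·(0.987000+0.972000+0.955500+0.950700+0.932700+0.920000+0.874900))/(1+1417/74511) = 8583/10000 ≈ 0.858300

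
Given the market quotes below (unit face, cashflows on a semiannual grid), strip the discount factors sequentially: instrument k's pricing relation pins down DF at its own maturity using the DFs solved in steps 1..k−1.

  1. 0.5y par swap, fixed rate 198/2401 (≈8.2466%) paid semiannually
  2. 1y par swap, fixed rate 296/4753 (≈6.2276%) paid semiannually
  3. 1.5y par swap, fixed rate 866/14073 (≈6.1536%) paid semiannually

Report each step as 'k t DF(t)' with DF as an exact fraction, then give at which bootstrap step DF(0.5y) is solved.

step 1 [0.5y] swap r/2=99/2401: DF=(1 − 99/2401·(0))/(1+99/2401) = 2401/2500 ≈ 0.960400
step 2 [1y] swap r/2=148/4753: DF=(1 − 148/4753·(0.960400))/(1+148/4753) = 588/625 ≈ 0.940800
step 3 [1.5y] swap r/2=433/14073: DF=(1 − 433/14073·(0.960400+0.940800))/(1+433/14073) = 4567/5000 ≈ 0.913400

1 1/2 2401/2500
2 1 588/625
3 3/2 4567/5000
DF(0.5y) is solved at step 1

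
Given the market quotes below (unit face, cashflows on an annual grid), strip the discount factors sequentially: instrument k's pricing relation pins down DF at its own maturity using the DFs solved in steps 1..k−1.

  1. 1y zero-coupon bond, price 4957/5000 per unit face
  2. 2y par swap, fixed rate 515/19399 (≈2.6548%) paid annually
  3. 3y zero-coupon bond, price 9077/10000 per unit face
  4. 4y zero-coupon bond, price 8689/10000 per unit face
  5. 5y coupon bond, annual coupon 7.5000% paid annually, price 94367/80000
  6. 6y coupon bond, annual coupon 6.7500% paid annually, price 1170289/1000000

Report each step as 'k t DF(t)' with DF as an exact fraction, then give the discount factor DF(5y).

step 1 [1y] zero: DF = P = 4957/5000 ≈ 0.991400
step 2 [2y] swap r/1=515/19399: DF=(1 − 515/19399·(0.991400))/(1+515/19399) = 1897/2000 ≈ 0.948500
step 3 [3y] zero: DF = P = 9077/10000 ≈ 0.907700
step 4 [4y] zero: DF = P = 8689/10000 ≈ 0.868900
step 5 [5y] bond c/1=3/40: DF=(94367/80000 − 3/40·(0.991400+0.948500+0.907700+0.868900))/(1+3/40) = 419/500 ≈ 0.838000
step 6 [6y] bond c/1=27/400: DF=(1170289/1000000 − 27/400·(0.991400+0.948500+0.907700+0.868900+0.838000))/(1+27/400) = 8083/10000 ≈ 0.808300

1 1 4957/5000
2 2 1897/2000
3 3 9077/10000
4 4 8689/10000
5 5 419/500
6 6 8083/10000
DF(5y) = 419/500 ≈ 0.838000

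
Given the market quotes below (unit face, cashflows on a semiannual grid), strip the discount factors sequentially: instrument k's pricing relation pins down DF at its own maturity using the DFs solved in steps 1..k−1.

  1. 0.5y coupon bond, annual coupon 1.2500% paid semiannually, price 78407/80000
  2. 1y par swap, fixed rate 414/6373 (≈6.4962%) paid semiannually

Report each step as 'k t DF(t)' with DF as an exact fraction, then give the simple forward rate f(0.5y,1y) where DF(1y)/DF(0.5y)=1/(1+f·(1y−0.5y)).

step 1 [0.5y] bond c/2=1/160: DF=(78407/80000 − 1/160·(0))/(1+1/160) = 487/500 ≈ 0.974000
step 2 [1y] swap r/2=207/6373: DF=(1 − 207/6373·(0.974000))/(1+207/6373) = 9379/10000 ≈ 0.937900

1 1/2 487/500
2 1 9379/10000
f(0.5y,1y) = ((487/500)/(9379/10000) − 1)/(1/2) = 722/9379 ≈ 7.6980%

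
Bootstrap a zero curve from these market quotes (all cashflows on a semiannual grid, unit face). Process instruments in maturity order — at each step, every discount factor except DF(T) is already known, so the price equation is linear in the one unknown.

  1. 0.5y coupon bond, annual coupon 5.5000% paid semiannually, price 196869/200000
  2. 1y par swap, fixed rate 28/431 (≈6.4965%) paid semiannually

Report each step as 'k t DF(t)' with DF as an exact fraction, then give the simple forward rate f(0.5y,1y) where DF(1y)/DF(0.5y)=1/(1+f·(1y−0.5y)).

1 1/2 479/500
2 1 1173/1250
f(0.5y,1y) = ((479/500)/(1173/1250) − 1)/(1/2) = 49/1173 ≈ 4.1773%

step 1 [0.5y] bond c/2=11/400: DF=(196869/200000 − 11/400·(0))/(1+11/400) = 479/500 ≈ 0.958000
step 2 [1y] swap r/2=14/431: DF=(1 − 14/431·(0.958000))/(1+14/431) = 1173/1250 ≈ 0.938400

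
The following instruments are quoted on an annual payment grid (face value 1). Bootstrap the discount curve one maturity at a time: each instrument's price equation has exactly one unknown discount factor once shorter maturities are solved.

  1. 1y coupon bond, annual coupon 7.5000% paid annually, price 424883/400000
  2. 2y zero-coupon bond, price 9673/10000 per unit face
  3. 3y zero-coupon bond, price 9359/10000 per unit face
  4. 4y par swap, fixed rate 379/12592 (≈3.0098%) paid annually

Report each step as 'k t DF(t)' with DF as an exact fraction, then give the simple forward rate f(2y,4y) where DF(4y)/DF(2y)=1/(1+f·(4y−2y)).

step 1 [1y] bond c/1=3/40: DF=(424883/400000 − 3/40·(0))/(1+3/40) = 9881/10000 ≈ 0.988100
step 2 [2y] zero: DF = P = 9673/10000 ≈ 0.967300
step 3 [3y] zero: DF = P = 9359/10000 ≈ 0.935900
step 4 [4y] swap r/1=379/12592: DF=(1 − 379/12592·(0.988100+0.967300+0.935900))/(1+379/12592) = 8863/10000 ≈ 0.886300

1 1 9881/10000
2 2 9673/10000
3 3 9359/10000
4 4 8863/10000
f(2y,4y) = ((9673/10000)/(8863/10000) − 1)/(2) = 405/8863 ≈ 4.5696%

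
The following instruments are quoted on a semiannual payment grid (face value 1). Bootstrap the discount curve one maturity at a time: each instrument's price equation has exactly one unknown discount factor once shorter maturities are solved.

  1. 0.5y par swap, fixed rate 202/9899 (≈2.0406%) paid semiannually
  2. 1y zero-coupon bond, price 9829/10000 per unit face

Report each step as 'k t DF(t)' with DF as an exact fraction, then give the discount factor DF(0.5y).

step 1 [0.5y] swap r/2=101/9899: DF=(1 − 101/9899·(0))/(1+101/9899) = 9899/10000 ≈ 0.989900
step 2 [1y] zero: DF = P = 9829/10000 ≈ 0.982900

1 1/2 9899/10000
2 1 9829/10000
DF(0.5y) = 9899/10000 ≈ 0.989900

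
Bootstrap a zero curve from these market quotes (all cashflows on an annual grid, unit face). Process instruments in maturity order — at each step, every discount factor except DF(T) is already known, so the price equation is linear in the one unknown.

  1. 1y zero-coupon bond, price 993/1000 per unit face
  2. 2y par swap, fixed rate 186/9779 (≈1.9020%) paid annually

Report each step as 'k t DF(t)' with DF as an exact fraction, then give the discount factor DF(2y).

1 1 993/1000
2 2 2407/2500
DF(2y) = 2407/2500 ≈ 0.962800

step 1 [1y] zero: DF = P = 993/1000 ≈ 0.993000
step 2 [2y] swap r/1=186/9779: DF=(1 − 186/9779·(0.993000))/(1+186/9779) = 2407/2500 ≈ 0.962800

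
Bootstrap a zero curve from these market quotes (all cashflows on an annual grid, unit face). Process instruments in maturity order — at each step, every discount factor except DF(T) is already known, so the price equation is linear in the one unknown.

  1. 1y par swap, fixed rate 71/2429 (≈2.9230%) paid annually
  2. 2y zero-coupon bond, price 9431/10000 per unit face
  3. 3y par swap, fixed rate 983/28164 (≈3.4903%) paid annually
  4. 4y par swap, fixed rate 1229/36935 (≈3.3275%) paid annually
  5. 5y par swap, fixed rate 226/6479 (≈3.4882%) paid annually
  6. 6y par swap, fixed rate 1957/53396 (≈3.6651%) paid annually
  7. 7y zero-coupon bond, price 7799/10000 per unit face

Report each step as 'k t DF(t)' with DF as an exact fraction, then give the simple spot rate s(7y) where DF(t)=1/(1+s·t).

step 1 [1y] swap r/1=71/2429: DF=(1 − 71/2429·(0))/(1+71/2429) = 2429/2500 ≈ 0.971600
step 2 [2y] zero: DF = P = 9431/10000 ≈ 0.943100
step 3 [3y] swap r/1=983/28164: DF=(1 − 983/28164·(0.971600+0.943100))/(1+983/28164) = 9017/10000 ≈ 0.901700
step 4 [4y] swap r/1=1229/36935: DF=(1 − 1229/36935·(0.971600+0.943100+0.901700))/(1+1229/36935) = 8771/10000 ≈ 0.877100
step 5 [5y] swap r/1=226/6479: DF=(1 − 226/6479·(0.971600+0.943100+0.901700+0.877100))/(1+226/6479) = 4209/5000 ≈ 0.841800
step 6 [6y] swap r/1=1957/53396: DF=(1 − 1957/53396·(0.971600+0.943100+0.901700+0.877100+0.841800))/(1+1957/53396) = 8043/10000 ≈ 0.804300
step 7 [7y] zero: DF = P = 7799/10000 ≈ 0.779900

1 1 2429/2500
2 2 9431/10000
3 3 9017/10000
4 4 8771/10000
5 5 4209/5000
6 6 8043/10000
7 7 7799/10000
s(7y) = (1/(7799/10000) − 1)/(7) = 2201/54593 ≈ 4.0317%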